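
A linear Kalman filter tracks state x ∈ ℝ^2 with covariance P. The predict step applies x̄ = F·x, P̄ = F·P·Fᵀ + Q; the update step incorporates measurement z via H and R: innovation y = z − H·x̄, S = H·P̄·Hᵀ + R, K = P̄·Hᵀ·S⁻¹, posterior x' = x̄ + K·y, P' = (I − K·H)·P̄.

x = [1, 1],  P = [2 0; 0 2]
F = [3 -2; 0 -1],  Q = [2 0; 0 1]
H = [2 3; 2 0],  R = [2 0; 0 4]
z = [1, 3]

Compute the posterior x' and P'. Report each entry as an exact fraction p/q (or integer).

x̄ = F·x = [1, -1]
P̄ = F·P·Fᵀ + Q = [28 4; 4 3]
y = z − H·x̄ = [2, 1]
S = H·P̄·Hᵀ + R = [189 136; 136 116]
K = P̄·Hᵀ·S⁻¹ = [68/857 334/857; 221/857 -200/857]
x' = x̄ + K·y = [1327/857, -615/857]
P' = (I − K·H)·P̄ = [668/857 -400/857; -400/857 414/857]

x' = [1327/857, -615/857]
P' = [668/857 -400/857; -400/857 414/857]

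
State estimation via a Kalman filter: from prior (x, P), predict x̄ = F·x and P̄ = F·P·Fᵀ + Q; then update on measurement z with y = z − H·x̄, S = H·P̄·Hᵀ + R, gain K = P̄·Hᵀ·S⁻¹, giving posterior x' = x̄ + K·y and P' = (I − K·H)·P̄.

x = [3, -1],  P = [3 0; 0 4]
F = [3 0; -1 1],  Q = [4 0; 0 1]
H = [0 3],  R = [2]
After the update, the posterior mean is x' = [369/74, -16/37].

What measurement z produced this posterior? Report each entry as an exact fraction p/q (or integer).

z = [-1]

x̄ = F·x = [9, -4]
P̄ = F·P·Fᵀ + Q = [31 -9; -9 8]
S = H·P̄·Hᵀ + R = [74]
K = P̄·Hᵀ·S⁻¹ = [-27/74; 12/37]
x' − x̄ = [-297/74, 132/37] = K·y
y = (KᵀK)⁻¹·Kᵀ·(x' − x̄) = [11]
z = y + H·x̄ = [11] + [-12] = [-1]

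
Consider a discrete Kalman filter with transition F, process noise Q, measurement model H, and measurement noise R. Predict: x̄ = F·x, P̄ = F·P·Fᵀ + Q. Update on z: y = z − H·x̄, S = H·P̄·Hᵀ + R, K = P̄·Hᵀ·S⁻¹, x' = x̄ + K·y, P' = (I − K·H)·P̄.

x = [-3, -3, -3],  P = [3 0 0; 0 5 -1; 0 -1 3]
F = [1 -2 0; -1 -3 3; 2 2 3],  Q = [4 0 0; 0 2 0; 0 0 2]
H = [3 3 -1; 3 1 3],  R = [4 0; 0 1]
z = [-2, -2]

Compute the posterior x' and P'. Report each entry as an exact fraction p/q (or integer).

x' = [380589/331927, -56735/26913, -381690/331927]
P' = [2303905/331927 -73729/8971 -1390516/331927; -73729/8971 271783/26913 43700/8971; -1390516/331927 43700/8971 882212/331927]

x̄ = F·x = [3, 3, -21]
P̄ = F·P·Fᵀ + Q = [27 33 -8; 33 95 -6; -8 -6 49]
y = z − H·x̄ = [-41, 49]
S = H·P̄·Hᵀ + R = [1829 681; 681 798]
K = P̄·Hᵀ·S⁻¹ = [29578/331927 12194/331927; 1724/8971 1522/26913; -50765/331927 91988/331927]
x' = x̄ + K·y = [380589/331927, -56735/26913, -381690/331927]
P' = (I − K·H)·P̄ = [2303905/331927 -73729/8971 -1390516/331927; -73729/8971 271783/26913 43700/8971; -1390516/331927 43700/8971 882212/331927]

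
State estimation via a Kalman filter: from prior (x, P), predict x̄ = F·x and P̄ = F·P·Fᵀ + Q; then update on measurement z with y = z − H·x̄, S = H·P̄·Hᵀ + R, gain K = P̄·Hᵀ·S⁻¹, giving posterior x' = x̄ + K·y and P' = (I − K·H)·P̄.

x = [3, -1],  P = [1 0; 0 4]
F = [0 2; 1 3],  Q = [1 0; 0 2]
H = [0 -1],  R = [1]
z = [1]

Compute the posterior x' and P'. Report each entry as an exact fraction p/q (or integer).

x̄ = F·x = [-2, 0]
P̄ = F·P·Fᵀ + Q = [17 24; 24 39]
y = z − H·x̄ = [1]
S = H·P̄·Hᵀ + R = [40]
K = P̄·Hᵀ·S⁻¹ = [-3/5; -39/40]
x' = x̄ + K·y = [-13/5, -39/40]
P' = (I − K·H)·P̄ = [13/5 3/5; 3/5 39/40]

x' = [-13/5, -39/40]
P' = [13/5 3/5; 3/5 39/40]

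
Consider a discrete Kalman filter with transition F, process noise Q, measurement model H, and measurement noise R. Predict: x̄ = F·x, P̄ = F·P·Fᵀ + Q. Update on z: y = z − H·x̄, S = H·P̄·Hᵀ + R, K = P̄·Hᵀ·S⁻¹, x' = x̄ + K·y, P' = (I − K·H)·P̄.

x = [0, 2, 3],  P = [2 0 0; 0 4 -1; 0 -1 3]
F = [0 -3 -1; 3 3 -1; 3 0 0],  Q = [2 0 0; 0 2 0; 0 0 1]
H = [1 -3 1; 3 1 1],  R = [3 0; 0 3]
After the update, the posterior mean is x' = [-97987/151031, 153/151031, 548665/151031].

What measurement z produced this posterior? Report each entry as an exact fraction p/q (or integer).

z = [3, 2]

x̄ = F·x = [-9, 3, 0]
P̄ = F·P·Fᵀ + Q = [35 -33 0; -33 65 18; 0 18 19]
S = H·P̄·Hᵀ + R = [732 157; 157 240]
K = P̄·Hᵀ·S⁻¹ = [20856/151031 31666/151031; -47888/151031 21258/151031; -14209/151031 32579/151031]
x' − x̄ = [1261292/151031, -452940/151031, 548665/151031] = K·y
y = (KᵀK)⁻¹·Kᵀ·(x' − x̄) = [21, 26]
z = y + H·x̄ = [21, 26] + [-18, -24] = [3, 2]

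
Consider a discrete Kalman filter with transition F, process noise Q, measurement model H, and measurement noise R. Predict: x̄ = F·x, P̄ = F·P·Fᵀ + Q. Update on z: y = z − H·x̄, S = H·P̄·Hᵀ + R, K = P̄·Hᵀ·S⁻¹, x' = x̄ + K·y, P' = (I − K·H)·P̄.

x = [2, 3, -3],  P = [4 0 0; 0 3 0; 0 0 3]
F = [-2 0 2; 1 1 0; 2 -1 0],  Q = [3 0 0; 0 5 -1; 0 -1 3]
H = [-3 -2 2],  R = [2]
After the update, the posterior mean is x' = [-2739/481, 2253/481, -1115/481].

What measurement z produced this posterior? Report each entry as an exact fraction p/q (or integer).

x̄ = F·x = [-10, 5, 1]
P̄ = F·P·Fᵀ + Q = [31 -8 -16; -8 12 4; -16 4 22]
S = H·P̄·Hᵀ + R = [481]
K = P̄·Hᵀ·S⁻¹ = [-109/481; 8/481; 84/481]
x' − x̄ = [2071/481, -152/481, -1596/481] = K·y
y = (KᵀK)⁻¹·Kᵀ·(x' − x̄) = [-19]
z = y + H·x̄ = [-19] + [22] = [3]

z = [3]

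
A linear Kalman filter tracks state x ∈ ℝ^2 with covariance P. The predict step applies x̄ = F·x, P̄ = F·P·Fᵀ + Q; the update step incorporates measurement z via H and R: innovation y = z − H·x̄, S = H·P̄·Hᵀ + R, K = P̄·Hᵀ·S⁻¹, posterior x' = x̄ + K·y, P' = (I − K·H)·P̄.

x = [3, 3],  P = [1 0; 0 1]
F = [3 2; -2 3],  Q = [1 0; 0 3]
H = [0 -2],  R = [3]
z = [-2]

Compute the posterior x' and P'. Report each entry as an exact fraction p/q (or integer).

x̄ = F·x = [15, 3]
P̄ = F·P·Fᵀ + Q = [14 0; 0 16]
y = z − H·x̄ = [4]
S = H·P̄·Hᵀ + R = [67]
K = P̄·Hᵀ·S⁻¹ = [0; -32/67]
x' = x̄ + K·y = [15, 73/67]
P' = (I − K·H)·P̄ = [14 0; 0 48/67]

x' = [15, 73/67]
P' = [14 0; 0 48/67]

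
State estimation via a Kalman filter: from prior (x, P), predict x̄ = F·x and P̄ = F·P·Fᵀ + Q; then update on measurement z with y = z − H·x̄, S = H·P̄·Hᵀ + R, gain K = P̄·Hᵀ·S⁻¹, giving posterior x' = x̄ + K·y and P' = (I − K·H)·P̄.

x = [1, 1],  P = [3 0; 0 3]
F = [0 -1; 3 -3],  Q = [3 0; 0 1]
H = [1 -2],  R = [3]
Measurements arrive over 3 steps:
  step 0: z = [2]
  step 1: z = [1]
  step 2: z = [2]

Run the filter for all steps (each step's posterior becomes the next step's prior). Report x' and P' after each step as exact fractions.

step 0: x' = [-229/193, -303/193], P' = [1014/193 525/193; 525/193 414/193]
step 1: x' = [15003/8642, 3431/8642], P' = [74667/17284 34845/17284; 34845/17284 28707/17284]
step 2: x' = [633806/1487827, -900483/1487827], P' = [6137361/1487827 2892600/1487827; 2892600/1487827 2435241/1487827]

step 0: x̄ = F·x = [-1, 0]
step 0: P̄ = F·P·Fᵀ + Q = [6 9; 9 55]
step 0: y = z − H·x̄ = [3]
step 0: S = H·P̄·Hᵀ + R = [193]
step 0: K = P̄·Hᵀ·S⁻¹ = [-12/193; -101/193]
step 0: x' = x̄ + K·y = [-229/193, -303/193]
step 0: P' = (I − K·H)·P̄ = [1014/193 525/193; 525/193 414/193]
step 1: x̄ = F·x = [303/193, 222/193]
step 1: P̄ = F·P·Fᵀ + Q = [993/193 -333/193; -333/193 3595/193]
step 1: y = z − H·x̄ = [334/193]
step 1: S = H·P̄·Hᵀ + R = [17284/193]
step 1: K = P̄·Hᵀ·S⁻¹ = [1659/17284; -7523/17284]
step 1: x' = x̄ + K·y = [15003/8642, 3431/8642]
step 1: P' = (I − K·H)·P̄ = [74667/17284 34845/17284; 34845/17284 28707/17284]
step 2: x̄ = F·x = [-3431/8642, 17358/4321]
step 2: P̄ = F·P·Fᵀ + Q = [80559/17284 -9207/8642; -9207/8642 80110/4321]
step 2: y = z − H·x̄ = [90147/8642]
step 2: S = H·P̄·Hᵀ + R = [1487827/17284]
step 2: K = P̄·Hᵀ·S⁻¹ = [117387/1487827; -659294/1487827]
step 2: x' = x̄ + K·y = [633806/1487827, -900483/1487827]
step 2: P' = (I − K·H)·P̄ = [6137361/1487827 2892600/1487827; 2892600/1487827 2435241/1487827]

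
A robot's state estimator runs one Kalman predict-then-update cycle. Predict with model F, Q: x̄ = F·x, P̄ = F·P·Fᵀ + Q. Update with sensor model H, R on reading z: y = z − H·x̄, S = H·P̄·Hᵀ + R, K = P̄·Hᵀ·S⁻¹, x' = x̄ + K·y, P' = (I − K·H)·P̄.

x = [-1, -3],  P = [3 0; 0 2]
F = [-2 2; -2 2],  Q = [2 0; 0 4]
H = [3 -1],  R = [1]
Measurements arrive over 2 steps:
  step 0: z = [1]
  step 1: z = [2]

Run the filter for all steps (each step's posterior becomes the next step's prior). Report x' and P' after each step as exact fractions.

step 0: x̄ = F·x = [-4, -4]
step 0: P̄ = F·P·Fᵀ + Q = [22 20; 20 24]
step 0: y = z − H·x̄ = [9]
step 0: S = H·P̄·Hᵀ + R = [103]
step 0: K = P̄·Hᵀ·S⁻¹ = [46/103; 36/103]
step 0: x' = x̄ + K·y = [2/103, -88/103]
step 0: P' = (I − K·H)·P̄ = [150/103 404/103; 404/103 1176/103]
step 1: x̄ = F·x = [-180/103, -180/103]
step 1: P̄ = F·P·Fᵀ + Q = [2278/103 2072/103; 2072/103 2484/103]
step 1: y = z − H·x̄ = [566/103]
step 1: S = H·P̄·Hᵀ + R = [10657/103]
step 1: K = P̄·Hᵀ·S⁻¹ = [4762/10657; 3732/10657]
step 1: x' = x̄ + K·y = [7544/10657, 1884/10657]
step 1: P' = (I − K·H)·P̄ = [15534/10657 41840/10657; 41840/10657 121788/10657]

step 0: x' = [2/103, -88/103], P' = [150/103 404/103; 404/103 1176/103]
step 1: x' = [7544/10657, 1884/10657], P' = [15534/10657 41840/10657; 41840/10657 121788/10657]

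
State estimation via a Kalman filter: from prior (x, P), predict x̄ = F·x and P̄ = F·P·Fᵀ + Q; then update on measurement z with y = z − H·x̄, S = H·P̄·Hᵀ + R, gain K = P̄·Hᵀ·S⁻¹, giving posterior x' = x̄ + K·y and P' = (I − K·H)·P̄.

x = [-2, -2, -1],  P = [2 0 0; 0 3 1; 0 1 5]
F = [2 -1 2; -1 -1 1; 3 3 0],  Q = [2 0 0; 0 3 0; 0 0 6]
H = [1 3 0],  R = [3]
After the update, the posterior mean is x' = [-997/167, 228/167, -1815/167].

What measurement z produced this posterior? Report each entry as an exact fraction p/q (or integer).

x̄ = F·x = [-4, 3, -12]
P̄ = F·P·Fᵀ + Q = [29 6 9; 6 11 -12; 9 -12 51]
S = H·P̄·Hᵀ + R = [167]
K = P̄·Hᵀ·S⁻¹ = [47/167; 39/167; -27/167]
x' − x̄ = [-329/167, -273/167, 189/167] = K·y
y = (KᵀK)⁻¹·Kᵀ·(x' − x̄) = [-7]
z = y + H·x̄ = [-7] + [5] = [-2]

z = [-2]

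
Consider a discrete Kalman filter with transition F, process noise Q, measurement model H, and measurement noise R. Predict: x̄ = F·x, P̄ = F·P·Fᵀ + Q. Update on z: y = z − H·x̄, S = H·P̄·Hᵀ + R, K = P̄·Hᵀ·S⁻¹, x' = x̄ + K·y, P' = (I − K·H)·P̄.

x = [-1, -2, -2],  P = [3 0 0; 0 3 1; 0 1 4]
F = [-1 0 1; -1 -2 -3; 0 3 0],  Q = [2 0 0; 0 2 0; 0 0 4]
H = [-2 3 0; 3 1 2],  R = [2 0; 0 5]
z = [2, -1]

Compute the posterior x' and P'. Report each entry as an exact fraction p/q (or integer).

x̄ = F·x = [-1, 11, -6]
P̄ = F·P·Fᵀ + Q = [9 -11 3; -11 65 -27; 3 -27 31]
y = z − H·x̄ = [-33, 3]
S = H·P̄·Hᵀ + R = [755 -110; -110 137]
K = P̄·Hᵀ·S⁻¹ = [-4567/91335 2200/18267; 9103/30445 484/6089; -7079/91335 4730/18267]
x' = x̄ + K·y = [30792/30445, 41756/30445, -81151/30445]
P' = (I − K·H)·P̄ = [347098/91335 76118/30445 -607324/91335; 76118/30445 56814/30445 -136534/30445; -607324/91335 -136534/30445 1174912/91335]

x' = [30792/30445, 41756/30445, -81151/30445]
P' = [347098/91335 76118/30445 -607324/91335; 76118/30445 56814/30445 -136534/30445; -607324/91335 -136534/30445 1174912/91335]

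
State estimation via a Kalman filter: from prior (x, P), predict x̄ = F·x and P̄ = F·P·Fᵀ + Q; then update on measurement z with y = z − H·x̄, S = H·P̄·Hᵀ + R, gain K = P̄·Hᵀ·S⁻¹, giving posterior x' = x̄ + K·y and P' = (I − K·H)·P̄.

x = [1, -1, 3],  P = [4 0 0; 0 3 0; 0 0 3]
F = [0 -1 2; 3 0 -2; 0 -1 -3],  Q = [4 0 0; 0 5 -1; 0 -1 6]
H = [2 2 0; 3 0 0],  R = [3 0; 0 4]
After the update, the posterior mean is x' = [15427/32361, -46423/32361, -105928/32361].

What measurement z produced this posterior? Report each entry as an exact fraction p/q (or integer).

z = [-2, 1]

x̄ = F·x = [7, -3, -8]
P̄ = F·P·Fᵀ + Q = [19 -12 -15; -12 53 17; -15 17 36]
S = H·P̄·Hᵀ + R = [195 42; 42 175]
K = P̄·Hᵀ·S⁻¹ = [8/4623 3509/10787; 2266/4623 -3488/10787; 370/4623 -2981/10787]
x' − x̄ = [-211100/32361, 50660/32361, 152960/32361] = K·y
y = (KᵀK)⁻¹·Kᵀ·(x' − x̄) = [-10, -20]
z = y + H·x̄ = [-10, -20] + [8, 21] = [-2, 1]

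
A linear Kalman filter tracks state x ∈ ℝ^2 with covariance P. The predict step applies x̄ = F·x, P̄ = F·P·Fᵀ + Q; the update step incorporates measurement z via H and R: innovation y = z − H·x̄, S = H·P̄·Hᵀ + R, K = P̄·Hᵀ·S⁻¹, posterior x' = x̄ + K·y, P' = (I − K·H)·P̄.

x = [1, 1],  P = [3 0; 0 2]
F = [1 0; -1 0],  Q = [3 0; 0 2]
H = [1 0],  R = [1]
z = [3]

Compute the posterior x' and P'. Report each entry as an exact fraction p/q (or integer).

x̄ = F·x = [1, -1]
P̄ = F·P·Fᵀ + Q = [6 -3; -3 5]
y = z − H·x̄ = [2]
S = H·P̄·Hᵀ + R = [7]
K = P̄·Hᵀ·S⁻¹ = [6/7; -3/7]
x' = x̄ + K·y = [19/7, -13/7]
P' = (I − K·H)·P̄ = [6/7 -3/7; -3/7 26/7]

x' = [19/7, -13/7]
P' = [6/7 -3/7; -3/7 26/7]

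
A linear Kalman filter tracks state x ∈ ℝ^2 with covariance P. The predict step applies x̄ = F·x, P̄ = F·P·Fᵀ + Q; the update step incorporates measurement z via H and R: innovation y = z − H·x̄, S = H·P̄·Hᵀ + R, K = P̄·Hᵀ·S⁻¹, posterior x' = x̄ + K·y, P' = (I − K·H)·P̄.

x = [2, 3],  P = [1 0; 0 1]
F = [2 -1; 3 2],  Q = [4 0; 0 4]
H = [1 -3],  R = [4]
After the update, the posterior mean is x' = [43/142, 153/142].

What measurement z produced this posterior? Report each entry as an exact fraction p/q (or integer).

x̄ = F·x = [1, 12]
P̄ = F·P·Fᵀ + Q = [9 4; 4 17]
S = H·P̄·Hᵀ + R = [142]
K = P̄·Hᵀ·S⁻¹ = [-3/142; -47/142]
x' − x̄ = [-99/142, -1551/142] = K·y
y = (KᵀK)⁻¹·Kᵀ·(x' − x̄) = [33]
z = y + H·x̄ = [33] + [-35] = [-2]

z = [-2]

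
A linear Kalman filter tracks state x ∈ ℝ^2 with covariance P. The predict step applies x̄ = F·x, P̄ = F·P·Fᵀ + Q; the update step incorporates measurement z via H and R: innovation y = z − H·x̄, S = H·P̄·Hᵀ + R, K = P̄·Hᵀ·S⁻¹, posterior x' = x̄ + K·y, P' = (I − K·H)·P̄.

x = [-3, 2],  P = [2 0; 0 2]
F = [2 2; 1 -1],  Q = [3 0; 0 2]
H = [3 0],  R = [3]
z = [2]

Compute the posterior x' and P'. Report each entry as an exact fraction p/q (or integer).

x' = [18/29, -5]
P' = [19/58 0; 0 6]

x̄ = F·x = [-2, -5]
P̄ = F·P·Fᵀ + Q = [19 0; 0 6]
y = z − H·x̄ = [8]
S = H·P̄·Hᵀ + R = [174]
K = P̄·Hᵀ·S⁻¹ = [19/58; 0]
x' = x̄ + K·y = [18/29, -5]
P' = (I − K·H)·P̄ = [19/58 0; 0 6]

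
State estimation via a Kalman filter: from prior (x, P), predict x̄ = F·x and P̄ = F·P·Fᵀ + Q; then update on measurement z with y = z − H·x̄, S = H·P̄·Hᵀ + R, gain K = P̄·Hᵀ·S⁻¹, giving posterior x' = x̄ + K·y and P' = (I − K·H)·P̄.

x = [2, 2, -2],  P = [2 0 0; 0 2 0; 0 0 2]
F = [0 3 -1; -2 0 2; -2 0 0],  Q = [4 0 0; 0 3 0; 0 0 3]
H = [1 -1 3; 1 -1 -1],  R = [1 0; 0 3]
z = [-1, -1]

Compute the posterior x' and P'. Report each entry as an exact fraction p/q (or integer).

x̄ = F·x = [8, -8, -4]
P̄ = F·P·Fᵀ + Q = [24 -4 0; -4 19 8; 0 8 11]
y = z − H·x̄ = [-5, -21]
S = H·P̄·Hᵀ + R = [103 2; 2 81]
K = P̄·Hᵀ·S⁻¹ = [2212/8339 2828/8339; 143/8339 -3195/8339; 2063/8339 -2007/8339]
x' = x̄ + K·y = [-3736/8339, -332/8339, -1524/8339]
P' = (I − K·H)·P̄ = [59016/8339 52100/8339 -1568/8339; 52100/8339 59253/8339 2432/8339; -1568/8339 2432/8339 2021/8339]

x' = [-3736/8339, -332/8339, -1524/8339]
P' = [59016/8339 52100/8339 -1568/8339; 52100/8339 59253/8339 2432/8339; -1568/8339 2432/8339 2021/8339]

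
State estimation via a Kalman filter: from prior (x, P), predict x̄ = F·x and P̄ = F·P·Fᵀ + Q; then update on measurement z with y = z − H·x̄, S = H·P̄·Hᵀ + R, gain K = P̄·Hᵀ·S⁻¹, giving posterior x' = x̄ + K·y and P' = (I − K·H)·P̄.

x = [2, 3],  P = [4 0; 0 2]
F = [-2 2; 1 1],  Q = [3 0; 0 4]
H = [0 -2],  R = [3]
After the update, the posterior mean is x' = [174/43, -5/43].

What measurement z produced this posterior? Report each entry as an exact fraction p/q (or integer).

z = [1]

x̄ = F·x = [2, 5]
P̄ = F·P·Fᵀ + Q = [27 -4; -4 10]
S = H·P̄·Hᵀ + R = [43]
K = P̄·Hᵀ·S⁻¹ = [8/43; -20/43]
x' − x̄ = [88/43, -220/43] = K·y
y = (KᵀK)⁻¹·Kᵀ·(x' − x̄) = [11]
z = y + H·x̄ = [11] + [-10] = [1]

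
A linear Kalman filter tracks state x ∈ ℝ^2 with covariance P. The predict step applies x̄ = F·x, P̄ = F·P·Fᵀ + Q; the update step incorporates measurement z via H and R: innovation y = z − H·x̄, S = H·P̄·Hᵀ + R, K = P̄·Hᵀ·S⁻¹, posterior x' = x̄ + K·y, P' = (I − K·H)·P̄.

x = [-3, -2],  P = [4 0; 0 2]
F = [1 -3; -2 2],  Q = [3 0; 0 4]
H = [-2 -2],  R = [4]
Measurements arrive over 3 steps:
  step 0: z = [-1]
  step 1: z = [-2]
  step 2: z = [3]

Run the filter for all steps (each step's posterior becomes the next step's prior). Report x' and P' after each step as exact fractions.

step 0: x' = [39/28, -4/7], P' = [325/14 -160/7; -160/7 164/7]
step 1: x' = [999/250, -16/5], P' = [46511/125 -1858/5; -1858/5 372]
step 2: x' = [2687/202, -1487/101], P' = [6611714/1111 -6611250/1111; -6611250/1111 6611772/1111]

step 0: x̄ = F·x = [3, 2]
step 0: P̄ = F·P·Fᵀ + Q = [25 -20; -20 28]
step 0: y = z − H·x̄ = [9]
step 0: S = H·P̄·Hᵀ + R = [56]
step 0: K = P̄·Hᵀ·S⁻¹ = [-5/28; -2/7]
step 0: x' = x̄ + K·y = [39/28, -4/7]
step 0: P' = (I − K·H)·P̄ = [325/14 -160/7; -160/7 164/7]
step 1: x̄ = F·x = [87/28, -55/14]
step 1: P̄ = F·P·Fᵀ + Q = [5239/14 -2589/7; -2589/7 2614/7]
step 1: y = z − H·x̄ = [-51/14]
step 1: S = H·P̄·Hᵀ + R = [250/7]
step 1: K = P̄·Hᵀ·S⁻¹ = [-61/250; -1/5]
step 1: x' = x̄ + K·y = [999/250, -16/5]
step 1: P' = (I − K·H)·P̄ = [46511/125 -1858/5; -1858/5 372]
step 2: x̄ = F·x = [3399/250, -1799/125]
step 2: P̄ = F·P·Fᵀ + Q = [744086/125 -743622/125; -743622/125 744144/125]
step 2: y = z − H·x̄ = [176/125]
step 2: S = H·P̄·Hᵀ + R = [4444/125]
step 2: K = P̄·Hᵀ·S⁻¹ = [-232/1111; -261/1111]
step 2: x' = x̄ + K·y = [2687/202, -1487/101]
step 2: P' = (I − K·H)·P̄ = [6611714/1111 -6611250/1111; -6611250/1111 6611772/1111]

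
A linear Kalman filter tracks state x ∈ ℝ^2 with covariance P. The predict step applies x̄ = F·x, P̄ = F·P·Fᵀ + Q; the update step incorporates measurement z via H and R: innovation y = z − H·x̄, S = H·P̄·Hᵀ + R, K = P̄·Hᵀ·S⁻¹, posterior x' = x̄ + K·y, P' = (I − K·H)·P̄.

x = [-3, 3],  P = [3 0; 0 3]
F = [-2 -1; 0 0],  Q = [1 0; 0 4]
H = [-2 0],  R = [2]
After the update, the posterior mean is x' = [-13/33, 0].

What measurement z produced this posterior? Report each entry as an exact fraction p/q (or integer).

x̄ = F·x = [3, 0]
P̄ = F·P·Fᵀ + Q = [16 0; 0 4]
S = H·P̄·Hᵀ + R = [66]
K = P̄·Hᵀ·S⁻¹ = [-16/33; 0]
x' − x̄ = [-112/33, 0] = K·y
y = (KᵀK)⁻¹·Kᵀ·(x' − x̄) = [7]
z = y + H·x̄ = [7] + [-6] = [1]

z = [1]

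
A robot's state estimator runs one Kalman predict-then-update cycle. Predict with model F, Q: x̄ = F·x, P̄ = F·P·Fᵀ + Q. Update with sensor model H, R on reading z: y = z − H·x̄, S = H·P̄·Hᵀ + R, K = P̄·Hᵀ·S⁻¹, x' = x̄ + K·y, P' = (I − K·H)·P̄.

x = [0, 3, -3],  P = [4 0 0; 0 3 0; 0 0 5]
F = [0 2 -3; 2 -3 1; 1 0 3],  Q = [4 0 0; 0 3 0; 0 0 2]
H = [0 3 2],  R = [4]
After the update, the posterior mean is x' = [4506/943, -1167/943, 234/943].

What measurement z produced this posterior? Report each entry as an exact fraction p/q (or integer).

z = [-3]

x̄ = F·x = [15, -12, -9]
P̄ = F·P·Fᵀ + Q = [61 -33 -45; -33 51 23; -45 23 51]
S = H·P̄·Hᵀ + R = [943]
K = P̄·Hᵀ·S⁻¹ = [-189/943; 199/943; 171/943]
x' − x̄ = [-9639/943, 10149/943, 8721/943] = K·y
y = (KᵀK)⁻¹·Kᵀ·(x' − x̄) = [51]
z = y + H·x̄ = [51] + [-54] = [-3]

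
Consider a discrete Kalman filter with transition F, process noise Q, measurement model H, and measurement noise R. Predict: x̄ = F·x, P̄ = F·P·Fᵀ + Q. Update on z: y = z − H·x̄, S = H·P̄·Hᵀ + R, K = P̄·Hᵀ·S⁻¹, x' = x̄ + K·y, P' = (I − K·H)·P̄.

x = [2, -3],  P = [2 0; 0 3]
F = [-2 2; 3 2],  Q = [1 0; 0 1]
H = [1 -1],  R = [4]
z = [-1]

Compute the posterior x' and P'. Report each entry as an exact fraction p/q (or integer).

x̄ = F·x = [-10, 0]
P̄ = F·P·Fᵀ + Q = [21 0; 0 31]
y = z − H·x̄ = [9]
S = H·P̄·Hᵀ + R = [56]
K = P̄·Hᵀ·S⁻¹ = [3/8; -31/56]
x' = x̄ + K·y = [-53/8, -279/56]
P' = (I − K·H)·P̄ = [105/8 93/8; 93/8 775/56]

x' = [-53/8, -279/56]
P' = [105/8 93/8; 93/8 775/56]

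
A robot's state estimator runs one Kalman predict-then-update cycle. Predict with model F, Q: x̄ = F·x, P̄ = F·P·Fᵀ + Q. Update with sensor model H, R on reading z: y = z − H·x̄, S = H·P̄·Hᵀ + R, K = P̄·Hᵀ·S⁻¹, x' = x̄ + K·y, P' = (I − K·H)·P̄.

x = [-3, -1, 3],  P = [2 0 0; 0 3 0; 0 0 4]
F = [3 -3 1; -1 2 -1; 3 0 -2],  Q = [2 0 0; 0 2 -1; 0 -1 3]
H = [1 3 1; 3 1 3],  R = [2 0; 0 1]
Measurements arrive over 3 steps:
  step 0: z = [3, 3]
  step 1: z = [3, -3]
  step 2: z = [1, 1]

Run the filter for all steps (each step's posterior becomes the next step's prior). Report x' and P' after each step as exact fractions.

step 0: x̄ = F·x = [-3, -2, -15]
step 0: P̄ = F·P·Fᵀ + Q = [51 -28 10; -28 20 1; 10 1 37]
step 0: y = z − H·x̄ = [27, 59]
step 0: S = H·P̄·Hᵀ + R = [128 114; 114 831]
step 0: K = P̄·Hᵀ·S⁻¹ = [-12261/31124 11231/46686; 11459/31124 -5785/46686; 4227/15562 3119/23343]
step 0: x' = x̄ + K·y = [52001/93372, 58805/93372, 10139/46686]
step 0: P' = (I − K·H)·P̄ = [434353/93372 -30395/93372 -208367/46686; -30395/93372 27229/93372 8731/46686; -208367/46686 8731/46686 103768/23343]
step 1: x̄ = F·x = [-67/46686, 45331/93372, 115447/93372]
step 1: P̄ = F·P·Fᵀ + Q = [674497/23343 -200407/46686 2353781/46686; -200407/46686 363349/93372 -401771/93372; 2353781/46686 -401771/93372 10850389/93372]
step 1: y = z − H·x̄ = [14405/46686, -335693/46686]
step 1: S = H·P̄·Hᵀ + R = [5401219/23343 15488675/23343; 15488675/23343 50578180/23343]
step 1: K = P̄·Hᵀ·S⁻¹ = [-51742451/285179913 232984022/1425899565; 197937047/570359826 -165945787/1425899565; 39571043/570359826 295830689/1425899565]
step 1: x' = x̄ + K·y = [-1757130416/1425899565, 2038165051/1425899565, -333618767/1425899565]
step 1: P' = (I − K·H)·P̄ = [3953420294/1425899565 -223157194/1425899565 -3801373222/1425899565; -223157194/1425899565 783750373/2851799130 74433739/2851799130; -3801373222/1425899565 74433739/2851799130 7775155657/2851799130]
step 2: x̄ = F·x = [-11719505168/1425899565, 411138619/95059971, -4604153714/1425899565]
step 2: P̄ = F·P·Fᵀ + Q = [26832325226/1425899565 -314395156/95059971 41441462618/1425899565; -314395156/95059971 240058349/63373314 -213162814/95059971; 41441462618/1425899565 -213162814/95059971 101025271319/1425899565]
step 2: y = z − H·x̄ = [-751679408/1425899565, 14743265642/475299855]
step 2: S = H·P̄·Hᵀ + R = [429447838567/2851799130 379527872267/950599710; 379527872267/950599710 412447042477/316866570]
step 2: K = P̄·Hᵀ·S⁻¹ = [-6293050070048/34802330296927 17047388315936/104406990890781; 12075427031741/34802330296927 -12143255168926/104406990890781; 2394417016890/34802330296927 21659544424444/104406990890781]
step 2: x' = x̄ + K·y = [-319380613271888/104406990890781, 55797710452225/104406990890781, 330943304992310/104406990890781]
step 2: P' = (I − K·H)·P̄ = [288982663923530/104406990890781 -16290286197100/104406990890781 -277870105752518/104406990890781; -16290286197100/104406990890781 28687617717533/104406990890781 2679995234947/104406990890781; -277870105752518/104406990890781 2679995234947/104406990890781 284196622149017/104406990890781]

step 0: x' = [52001/93372, 58805/93372, 10139/46686], P' = [434353/93372 -30395/93372 -208367/46686; -30395/93372 27229/93372 8731/46686; -208367/46686 8731/46686 103768/23343]
step 1: x' = [-1757130416/1425899565, 2038165051/1425899565, -333618767/1425899565], P' = [3953420294/1425899565 -223157194/1425899565 -3801373222/1425899565; -223157194/1425899565 783750373/2851799130 74433739/2851799130; -3801373222/1425899565 74433739/2851799130 7775155657/2851799130]
step 2: x' = [-319380613271888/104406990890781, 55797710452225/104406990890781, 330943304992310/104406990890781], P' = [288982663923530/104406990890781 -16290286197100/104406990890781 -277870105752518/104406990890781; -16290286197100/104406990890781 28687617717533/104406990890781 2679995234947/104406990890781; -277870105752518/104406990890781 2679995234947/104406990890781 284196622149017/104406990890781]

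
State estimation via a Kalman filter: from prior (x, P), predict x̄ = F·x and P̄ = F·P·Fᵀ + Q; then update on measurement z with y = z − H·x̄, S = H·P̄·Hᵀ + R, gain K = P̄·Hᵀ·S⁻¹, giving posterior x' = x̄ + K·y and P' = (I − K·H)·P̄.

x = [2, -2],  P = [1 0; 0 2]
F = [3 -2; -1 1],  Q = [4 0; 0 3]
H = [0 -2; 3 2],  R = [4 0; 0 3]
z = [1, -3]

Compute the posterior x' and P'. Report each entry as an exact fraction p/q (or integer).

x̄ = F·x = [10, -4]
P̄ = F·P·Fᵀ + Q = [21 -7; -7 6]
y = z − H·x̄ = [-7, -25]
S = H·P̄·Hᵀ + R = [28 18; 18 132]
K = P̄·Hᵀ·S⁻¹ = [161/562 280/843; -237/562 -3/281]
x' = x̄ + K·y = [-521/1686, -439/562]
P' = (I − K·H)·P̄ = [602/843 -161/281; -161/281 237/281]

x' = [-521/1686, -439/562]
P' = [602/843 -161/281; -161/281 237/281]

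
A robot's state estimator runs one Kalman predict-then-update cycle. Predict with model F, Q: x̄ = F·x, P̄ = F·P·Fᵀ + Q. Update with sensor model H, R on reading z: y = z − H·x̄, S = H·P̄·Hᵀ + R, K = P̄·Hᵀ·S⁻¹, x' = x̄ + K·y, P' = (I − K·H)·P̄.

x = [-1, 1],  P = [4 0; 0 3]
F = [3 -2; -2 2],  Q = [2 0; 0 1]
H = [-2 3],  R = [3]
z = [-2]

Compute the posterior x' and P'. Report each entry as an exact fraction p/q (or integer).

x̄ = F·x = [-5, 4]
P̄ = F·P·Fᵀ + Q = [50 -36; -36 29]
y = z − H·x̄ = [-24]
S = H·P̄·Hᵀ + R = [896]
K = P̄·Hᵀ·S⁻¹ = [-13/56; 159/896]
x' = x̄ + K·y = [4/7, -29/112]
P' = (I − K·H)·P̄ = [12/7 51/56; 51/56 703/896]

x' = [4/7, -29/112]
P' = [12/7 51/56; 51/56 703/896]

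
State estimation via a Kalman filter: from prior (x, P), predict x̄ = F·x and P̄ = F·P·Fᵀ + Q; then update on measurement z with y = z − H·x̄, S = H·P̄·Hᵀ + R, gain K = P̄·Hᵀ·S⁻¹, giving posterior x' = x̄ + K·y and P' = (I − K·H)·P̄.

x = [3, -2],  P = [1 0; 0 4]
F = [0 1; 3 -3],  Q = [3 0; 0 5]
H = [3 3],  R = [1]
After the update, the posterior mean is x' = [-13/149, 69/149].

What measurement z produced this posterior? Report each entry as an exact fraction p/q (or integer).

x̄ = F·x = [-2, 15]
P̄ = F·P·Fᵀ + Q = [7 -12; -12 50]
S = H·P̄·Hᵀ + R = [298]
K = P̄·Hᵀ·S⁻¹ = [-15/298; 57/149]
x' − x̄ = [285/149, -2166/149] = K·y
y = (KᵀK)⁻¹·Kᵀ·(x' − x̄) = [-38]
z = y + H·x̄ = [-38] + [39] = [1]

z = [1]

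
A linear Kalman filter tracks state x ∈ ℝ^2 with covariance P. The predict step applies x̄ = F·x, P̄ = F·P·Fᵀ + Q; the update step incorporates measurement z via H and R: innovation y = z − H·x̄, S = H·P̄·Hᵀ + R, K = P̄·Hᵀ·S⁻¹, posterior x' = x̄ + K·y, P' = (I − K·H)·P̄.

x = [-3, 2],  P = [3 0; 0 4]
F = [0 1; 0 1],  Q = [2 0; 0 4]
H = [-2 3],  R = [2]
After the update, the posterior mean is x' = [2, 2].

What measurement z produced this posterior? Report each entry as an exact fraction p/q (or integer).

z = [2]

x̄ = F·x = [2, 2]
P̄ = F·P·Fᵀ + Q = [6 4; 4 8]
S = H·P̄·Hᵀ + R = [50]
K = P̄·Hᵀ·S⁻¹ = [0; 8/25]
x' − x̄ = [0, 0] = K·y
y = (KᵀK)⁻¹·Kᵀ·(x' − x̄) = [0]
z = y + H·x̄ = [0] + [2] = [2]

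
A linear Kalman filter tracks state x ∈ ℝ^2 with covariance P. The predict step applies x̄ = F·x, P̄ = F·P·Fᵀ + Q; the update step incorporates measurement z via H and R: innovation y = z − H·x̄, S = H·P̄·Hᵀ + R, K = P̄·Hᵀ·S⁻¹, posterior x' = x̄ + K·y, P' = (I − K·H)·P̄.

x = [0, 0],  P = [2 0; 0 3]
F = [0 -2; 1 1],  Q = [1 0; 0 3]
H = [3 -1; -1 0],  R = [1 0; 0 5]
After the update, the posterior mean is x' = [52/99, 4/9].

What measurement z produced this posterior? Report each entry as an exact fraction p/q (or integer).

x̄ = F·x = [0, 0]
P̄ = F·P·Fᵀ + Q = [13 -6; -6 8]
S = H·P̄·Hᵀ + R = [162 -45; -45 18]
K = P̄·Hᵀ·S⁻¹ = [25/99 -1/11; -2/9 -2/9]
x' − x̄ = [52/99, 4/9] = K·y
y = (KᵀK)⁻¹·Kᵀ·(x' − x̄) = [1, -3]
z = y + H·x̄ = [1, -3] + [0, 0] = [1, -3]

z = [1, -3]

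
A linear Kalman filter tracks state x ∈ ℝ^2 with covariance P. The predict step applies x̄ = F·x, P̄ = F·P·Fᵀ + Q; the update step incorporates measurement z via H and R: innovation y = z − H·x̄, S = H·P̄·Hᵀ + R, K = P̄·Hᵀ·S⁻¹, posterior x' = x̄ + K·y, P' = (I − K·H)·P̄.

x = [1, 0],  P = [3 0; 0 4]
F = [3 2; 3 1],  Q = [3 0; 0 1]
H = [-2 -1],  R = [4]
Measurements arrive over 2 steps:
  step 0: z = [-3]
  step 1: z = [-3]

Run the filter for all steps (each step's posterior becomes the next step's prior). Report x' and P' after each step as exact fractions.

step 0: x' = [53/60, 13/10], P' = [431/360 -59/60; -59/60 31/10]
step 1: x' = [4736/4119, 4717/4119], P' = [4820/4119 -3740/4119; -3740/4119 11516/4119]

step 0: x̄ = F·x = [3, 3]
step 0: P̄ = F·P·Fᵀ + Q = [46 35; 35 32]
step 0: y = z − H·x̄ = [6]
step 0: S = H·P̄·Hᵀ + R = [360]
step 0: K = P̄·Hᵀ·S⁻¹ = [-127/360; -17/60]
step 0: x' = x̄ + K·y = [53/60, 13/10]
step 0: P' = (I − K·H)·P̄ = [431/360 -59/60; -59/60 31/10]
step 1: x̄ = F·x = [21/4, 79/20]
step 1: P̄ = F·P·Fᵀ + Q = [115/8 65/8; 65/8 359/40]
step 1: y = z − H·x̄ = [229/20]
step 1: S = H·P̄·Hᵀ + R = [4119/40]
step 1: K = P̄·Hᵀ·S⁻¹ = [-1475/4119; -1009/4119]
step 1: x' = x̄ + K·y = [4736/4119, 4717/4119]
step 1: P' = (I − K·H)·P̄ = [4820/4119 -3740/4119; -3740/4119 11516/4119]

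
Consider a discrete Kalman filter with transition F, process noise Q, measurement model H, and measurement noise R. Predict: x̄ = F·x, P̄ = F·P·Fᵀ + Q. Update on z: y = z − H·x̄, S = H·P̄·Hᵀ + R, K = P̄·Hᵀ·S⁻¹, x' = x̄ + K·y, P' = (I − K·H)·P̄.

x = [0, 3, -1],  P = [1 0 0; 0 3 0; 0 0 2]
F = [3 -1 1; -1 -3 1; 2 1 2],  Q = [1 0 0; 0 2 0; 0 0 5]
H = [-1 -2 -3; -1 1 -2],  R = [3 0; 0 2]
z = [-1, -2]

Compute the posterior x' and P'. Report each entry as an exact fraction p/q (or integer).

x' = [-6070/8391, -7138/8391, 8707/8391]
P' = [266681/41955 8557/8391 -110876/41955; 8557/8391 6391/8391 -4576/8391; -110876/41955 -4576/8391 55391/41955]

x̄ = F·x = [-4, -10, 1]
P̄ = F·P·Fᵀ + Q = [15 8 7; 8 32 -7; 7 -7 20]
y = z − H·x̄ = [-22, 6]
S = H·P̄·Hᵀ + R = [316 107; 107 169]
K = P̄·Hᵀ·S⁻¹ = [-6541/41955 -1072/41955; -2537/8391 3493/8391; -3179/41955 -11393/41955]
x' = x̄ + K·y = [-6070/8391, -7138/8391, 8707/8391]
P' = (I − K·H)·P̄ = [266681/41955 8557/8391 -110876/41955; 8557/8391 6391/8391 -4576/8391; -110876/41955 -4576/8391 55391/41955]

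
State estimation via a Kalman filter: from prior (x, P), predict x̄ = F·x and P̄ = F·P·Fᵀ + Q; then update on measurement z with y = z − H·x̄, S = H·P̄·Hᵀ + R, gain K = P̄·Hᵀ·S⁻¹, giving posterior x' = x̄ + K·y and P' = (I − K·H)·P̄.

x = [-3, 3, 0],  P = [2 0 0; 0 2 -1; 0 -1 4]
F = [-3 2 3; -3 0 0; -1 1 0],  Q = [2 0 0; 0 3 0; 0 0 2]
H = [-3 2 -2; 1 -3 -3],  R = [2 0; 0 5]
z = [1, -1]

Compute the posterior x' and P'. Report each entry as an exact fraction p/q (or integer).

x' = [-103295/102683, -47463/102683, 66429/102683]
P' = [502490/102683 450858/102683 -268328/102683; 450858/102683 431097/102683 -239061/102683; -268328/102683 -239061/102683 168820/102683]

x̄ = F·x = [15, 9, 6]
P̄ = F·P·Fᵀ + Q = [52 18 7; 18 21 6; 7 6 6]
y = z − H·x̄ = [40, 29]
S = H·P̄·Hᵀ + R = [398 1; 1 258]
K = P̄·Hᵀ·S⁻¹ = [-34549/102683 -9020/102683; -6129/102683 -25050/102683; -5389/102683 -11521/102683]
x' = x̄ + K·y = [-103295/102683, -47463/102683, 66429/102683]
P' = (I − K·H)·P̄ = [502490/102683 450858/102683 -268328/102683; 450858/102683 431097/102683 -239061/102683; -268328/102683 -239061/102683 168820/102683]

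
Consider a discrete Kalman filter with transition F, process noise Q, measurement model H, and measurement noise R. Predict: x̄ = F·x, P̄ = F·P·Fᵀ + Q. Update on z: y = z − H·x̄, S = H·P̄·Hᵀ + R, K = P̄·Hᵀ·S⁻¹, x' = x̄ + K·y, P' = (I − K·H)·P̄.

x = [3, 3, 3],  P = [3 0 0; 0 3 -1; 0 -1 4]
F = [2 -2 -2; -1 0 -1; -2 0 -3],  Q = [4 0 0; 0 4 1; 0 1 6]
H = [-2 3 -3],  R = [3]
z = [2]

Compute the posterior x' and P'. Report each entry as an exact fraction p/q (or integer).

x' = [93/77, -314/77, -867/154]
P' = [1422/77 -360/77 -1293/77; -360/77 751/77 995/77; -1293/77 995/77 3753/154]

x̄ = F·x = [-6, -6, -15]
P̄ = F·P·Fᵀ + Q = [36 0 6; 0 11 19; 6 19 54]
y = z − H·x̄ = [-37]
S = H·P̄·Hᵀ + R = [462]
K = P̄·Hᵀ·S⁻¹ = [-15/77; -4/77; -39/154]
x' = x̄ + K·y = [93/77, -314/77, -867/154]
P' = (I − K·H)·P̄ = [1422/77 -360/77 -1293/77; -360/77 751/77 995/77; -1293/77 995/77 3753/154]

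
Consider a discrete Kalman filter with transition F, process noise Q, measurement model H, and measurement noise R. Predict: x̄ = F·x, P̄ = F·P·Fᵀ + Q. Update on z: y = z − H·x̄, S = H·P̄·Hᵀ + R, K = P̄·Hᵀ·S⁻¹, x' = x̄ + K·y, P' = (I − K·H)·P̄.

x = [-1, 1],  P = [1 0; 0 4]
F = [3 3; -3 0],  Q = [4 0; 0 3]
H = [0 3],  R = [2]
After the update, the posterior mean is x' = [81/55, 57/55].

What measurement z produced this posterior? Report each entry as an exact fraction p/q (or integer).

x̄ = F·x = [0, 3]
P̄ = F·P·Fᵀ + Q = [49 -9; -9 12]
S = H·P̄·Hᵀ + R = [110]
K = P̄·Hᵀ·S⁻¹ = [-27/110; 18/55]
x' − x̄ = [81/55, -108/55] = K·y
y = (KᵀK)⁻¹·Kᵀ·(x' − x̄) = [-6]
z = y + H·x̄ = [-6] + [9] = [3]

z = [3]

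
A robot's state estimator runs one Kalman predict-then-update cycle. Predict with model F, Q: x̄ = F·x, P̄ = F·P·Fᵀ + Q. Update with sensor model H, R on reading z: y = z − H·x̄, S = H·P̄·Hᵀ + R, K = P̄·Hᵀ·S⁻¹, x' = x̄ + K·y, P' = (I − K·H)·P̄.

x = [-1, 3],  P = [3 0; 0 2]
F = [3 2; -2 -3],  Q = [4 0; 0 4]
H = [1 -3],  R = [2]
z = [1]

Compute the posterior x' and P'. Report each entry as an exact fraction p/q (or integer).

x̄ = F·x = [3, -7]
P̄ = F·P·Fᵀ + Q = [39 -30; -30 34]
y = z − H·x̄ = [-23]
S = H·P̄·Hᵀ + R = [527]
K = P̄·Hᵀ·S⁻¹ = [129/527; -132/527]
x' = x̄ + K·y = [-1386/527, -653/527]
P' = (I − K·H)·P̄ = [3912/527 1218/527; 1218/527 494/527]

x' = [-1386/527, -653/527]
P' = [3912/527 1218/527; 1218/527 494/527]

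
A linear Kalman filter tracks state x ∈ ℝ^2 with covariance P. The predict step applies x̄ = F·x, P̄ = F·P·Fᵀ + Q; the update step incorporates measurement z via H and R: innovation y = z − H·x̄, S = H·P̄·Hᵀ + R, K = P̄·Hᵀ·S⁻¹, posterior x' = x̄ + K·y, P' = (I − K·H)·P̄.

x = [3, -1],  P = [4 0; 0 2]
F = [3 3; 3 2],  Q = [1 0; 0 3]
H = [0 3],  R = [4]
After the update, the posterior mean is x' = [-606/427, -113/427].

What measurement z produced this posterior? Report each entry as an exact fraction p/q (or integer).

x̄ = F·x = [6, 7]
P̄ = F·P·Fᵀ + Q = [55 48; 48 47]
S = H·P̄·Hᵀ + R = [427]
K = P̄·Hᵀ·S⁻¹ = [144/427; 141/427]
x' − x̄ = [-3168/427, -3102/427] = K·y
y = (KᵀK)⁻¹·Kᵀ·(x' − x̄) = [-22]
z = y + H·x̄ = [-22] + [21] = [-1]

z = [-1]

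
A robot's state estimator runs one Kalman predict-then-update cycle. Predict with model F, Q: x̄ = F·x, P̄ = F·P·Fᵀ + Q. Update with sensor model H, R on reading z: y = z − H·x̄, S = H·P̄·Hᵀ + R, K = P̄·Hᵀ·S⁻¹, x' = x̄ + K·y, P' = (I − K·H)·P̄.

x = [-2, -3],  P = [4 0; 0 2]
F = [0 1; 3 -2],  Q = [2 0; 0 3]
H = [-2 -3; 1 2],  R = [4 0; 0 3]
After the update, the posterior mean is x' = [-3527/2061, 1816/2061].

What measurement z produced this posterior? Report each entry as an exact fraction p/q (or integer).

x̄ = F·x = [-3, 0]
P̄ = F·P·Fᵀ + Q = [4 -4; -4 47]
S = H·P̄·Hᵀ + R = [395 -262; -262 179]
K = P̄·Hᵀ·S⁻¹ = [-332/2061 -532/2061; -227/2061 704/2061]
x' − x̄ = [2656/2061, 1816/2061] = K·y
y = (KᵀK)⁻¹·Kᵀ·(x' − x̄) = [-8, 0]
z = y + H·x̄ = [-8, 0] + [6, -3] = [-2, -3]

z = [-2, -3]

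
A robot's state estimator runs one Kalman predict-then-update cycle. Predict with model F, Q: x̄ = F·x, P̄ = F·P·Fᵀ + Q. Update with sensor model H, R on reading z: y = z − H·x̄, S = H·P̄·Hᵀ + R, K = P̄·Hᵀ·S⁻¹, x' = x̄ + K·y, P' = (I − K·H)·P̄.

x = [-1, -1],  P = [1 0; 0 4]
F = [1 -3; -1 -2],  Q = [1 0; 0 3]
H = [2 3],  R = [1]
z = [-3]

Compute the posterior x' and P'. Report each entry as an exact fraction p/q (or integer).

x' = [-38/21, 131/609]
P' = [73/21 -47/21; -47/21 944/609]

x̄ = F·x = [2, 3]
P̄ = F·P·Fᵀ + Q = [38 23; 23 20]
y = z − H·x̄ = [-16]
S = H·P̄·Hᵀ + R = [609]
K = P̄·Hᵀ·S⁻¹ = [5/21; 106/609]
x' = x̄ + K·y = [-38/21, 131/609]
P' = (I − K·H)·P̄ = [73/21 -47/21; -47/21 944/609]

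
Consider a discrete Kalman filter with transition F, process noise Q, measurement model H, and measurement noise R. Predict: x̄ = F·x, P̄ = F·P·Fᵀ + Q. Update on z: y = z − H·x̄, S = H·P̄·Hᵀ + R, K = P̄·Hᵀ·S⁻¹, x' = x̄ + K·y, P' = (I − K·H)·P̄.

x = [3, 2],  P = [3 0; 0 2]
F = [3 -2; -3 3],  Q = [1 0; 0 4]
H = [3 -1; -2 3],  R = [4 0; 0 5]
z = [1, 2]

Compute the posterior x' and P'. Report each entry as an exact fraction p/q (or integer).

x' = [16469/19174, 24817/19174]
P' = [10683/19174 8697/19174; 8697/19174 15803/19174]

x̄ = F·x = [5, -3]
P̄ = F·P·Fᵀ + Q = [36 -39; -39 49]
y = z − H·x̄ = [-17, 21]
S = H·P̄·Hᵀ + R = [611 -792; -792 1058]
K = P̄·Hᵀ·S⁻¹ = [2919/9587 945/19174; 1286/9587 6003/19174]
x' = x̄ + K·y = [16469/19174, 24817/19174]
P' = (I − K·H)·P̄ = [10683/19174 8697/19174; 8697/19174 15803/19174]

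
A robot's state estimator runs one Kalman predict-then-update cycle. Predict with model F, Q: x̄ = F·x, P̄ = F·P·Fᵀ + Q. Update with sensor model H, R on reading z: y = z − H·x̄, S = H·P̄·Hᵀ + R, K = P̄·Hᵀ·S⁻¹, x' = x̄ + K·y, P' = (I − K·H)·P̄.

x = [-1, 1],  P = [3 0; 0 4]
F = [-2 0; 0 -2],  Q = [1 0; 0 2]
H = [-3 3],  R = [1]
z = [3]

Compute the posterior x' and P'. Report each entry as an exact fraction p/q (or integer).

x' = [-5/56, 25/28]
P' = [2119/280 1053/140; 1053/140 531/70]

x̄ = F·x = [2, -2]
P̄ = F·P·Fᵀ + Q = [13 0; 0 18]
y = z − H·x̄ = [15]
S = H·P̄·Hᵀ + R = [280]
K = P̄·Hᵀ·S⁻¹ = [-39/280; 27/140]
x' = x̄ + K·y = [-5/56, 25/28]
P' = (I − K·H)·P̄ = [2119/280 1053/140; 1053/140 531/70]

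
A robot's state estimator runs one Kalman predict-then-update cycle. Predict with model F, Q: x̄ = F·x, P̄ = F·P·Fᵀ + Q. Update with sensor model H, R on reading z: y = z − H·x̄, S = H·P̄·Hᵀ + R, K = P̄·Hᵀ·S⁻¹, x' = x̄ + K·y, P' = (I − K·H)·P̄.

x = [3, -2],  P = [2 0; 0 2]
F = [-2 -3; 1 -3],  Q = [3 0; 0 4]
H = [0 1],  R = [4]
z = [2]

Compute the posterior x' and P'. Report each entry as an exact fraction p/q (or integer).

x̄ = F·x = [0, 9]
P̄ = F·P·Fᵀ + Q = [29 14; 14 24]
y = z − H·x̄ = [-7]
S = H·P̄·Hᵀ + R = [28]
K = P̄·Hᵀ·S⁻¹ = [1/2; 6/7]
x' = x̄ + K·y = [-7/2, 3]
P' = (I − K·H)·P̄ = [22 2; 2 24/7]

x' = [-7/2, 3]
P' = [22 2; 2 24/7]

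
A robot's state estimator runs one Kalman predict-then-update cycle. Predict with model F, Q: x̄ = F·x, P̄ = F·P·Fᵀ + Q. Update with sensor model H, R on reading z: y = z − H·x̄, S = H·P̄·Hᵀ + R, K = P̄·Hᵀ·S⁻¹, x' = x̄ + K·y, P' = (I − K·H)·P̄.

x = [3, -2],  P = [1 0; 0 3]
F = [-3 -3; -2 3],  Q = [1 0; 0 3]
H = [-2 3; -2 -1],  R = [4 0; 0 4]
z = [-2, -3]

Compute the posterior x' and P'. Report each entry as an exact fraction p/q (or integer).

x̄ = F·x = [-3, -12]
P̄ = F·P·Fᵀ + Q = [37 -21; -21 34]
y = z − H·x̄ = [28, -21]
S = H·P̄·Hᵀ + R = [710 130; 130 102]
K = P̄·Hᵀ·S⁻¹ = [-1771/13880 -991/2776; 853/3470 -163/694]
x' = x̄ + K·y = [12827/13880, -641/3470]
P' = (I − K·H)·P̄ = [4159/6940 398/1735; 398/1735 834/1735]

x' = [12827/13880, -641/3470]
P' = [4159/6940 398/1735; 398/1735 834/1735]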